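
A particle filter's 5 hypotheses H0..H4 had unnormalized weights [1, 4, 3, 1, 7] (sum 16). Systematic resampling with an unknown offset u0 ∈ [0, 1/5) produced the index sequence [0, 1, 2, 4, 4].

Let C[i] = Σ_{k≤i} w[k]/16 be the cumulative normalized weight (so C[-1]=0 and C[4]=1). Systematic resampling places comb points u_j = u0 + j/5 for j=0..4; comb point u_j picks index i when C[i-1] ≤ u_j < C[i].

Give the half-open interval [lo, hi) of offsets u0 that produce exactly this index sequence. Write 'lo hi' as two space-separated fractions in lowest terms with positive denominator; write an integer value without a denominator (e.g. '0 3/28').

C = [1/16, 5/16, 1/2, 9/16, 1]
j=0 picked index 0: u0 ∈ [0, 1/16)
j=1 picked index 1: u0 ∈ [-11/80, 9/80)
j=2 picked index 2: u0 ∈ [-7/80, 1/10)
j=3 picked index 4: u0 ∈ [-3/80, 2/5)
j=4 picked index 4: u0 ∈ [-19/80, 1/5)
intersection: [0, 1/16)

0 1/16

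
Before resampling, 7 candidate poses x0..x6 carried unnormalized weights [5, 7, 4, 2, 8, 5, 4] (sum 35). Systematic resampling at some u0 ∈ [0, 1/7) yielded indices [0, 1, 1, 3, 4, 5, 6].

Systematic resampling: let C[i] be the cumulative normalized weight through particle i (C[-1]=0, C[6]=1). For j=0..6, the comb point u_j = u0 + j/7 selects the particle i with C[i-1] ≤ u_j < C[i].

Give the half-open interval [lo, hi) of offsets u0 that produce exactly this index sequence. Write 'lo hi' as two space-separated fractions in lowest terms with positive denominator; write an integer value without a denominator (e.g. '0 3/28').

1/35 2/35

C = [1/7, 12/35, 16/35, 18/35, 26/35, 31/35, 1]
j=0 picked index 0: u0 ∈ [0, 1/7)
j=1 picked index 1: u0 ∈ [0, 1/5)
j=2 picked index 1: u0 ∈ [-1/7, 2/35)
j=3 picked index 3: u0 ∈ [1/35, 3/35)
j=4 picked index 4: u0 ∈ [-2/35, 6/35)
j=5 picked index 5: u0 ∈ [1/35, 6/35)
j=6 picked index 6: u0 ∈ [1/35, 1/7)
intersection: [1/35, 2/35)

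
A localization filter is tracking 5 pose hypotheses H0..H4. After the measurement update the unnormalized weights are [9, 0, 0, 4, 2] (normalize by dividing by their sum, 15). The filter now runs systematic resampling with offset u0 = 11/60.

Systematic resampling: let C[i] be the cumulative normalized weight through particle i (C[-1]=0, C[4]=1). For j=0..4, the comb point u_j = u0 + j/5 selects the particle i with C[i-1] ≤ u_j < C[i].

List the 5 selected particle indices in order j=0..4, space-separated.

0 0 0 3 4

C = [3/5, 3/5, 3/5, 13/15, 1]
j=0: u_0=11/60 ∈ [0, 3/5) → index 0
j=1: u_1=23/60 ∈ [0, 3/5) → index 0
j=2: u_2=7/12 ∈ [0, 3/5) → index 0
j=3: u_3=47/60 ∈ [3/5, 13/15) → index 3
j=4: u_4=59/60 ∈ [13/15, 1) → index 4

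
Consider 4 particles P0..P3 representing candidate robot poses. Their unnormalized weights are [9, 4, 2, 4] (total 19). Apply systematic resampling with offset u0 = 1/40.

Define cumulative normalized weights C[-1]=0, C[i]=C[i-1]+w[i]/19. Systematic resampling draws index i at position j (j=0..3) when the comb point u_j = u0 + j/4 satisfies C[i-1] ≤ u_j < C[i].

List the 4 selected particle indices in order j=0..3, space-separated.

0 0 1 2

C = [9/19, 13/19, 15/19, 1]
j=0: u_0=1/40 ∈ [0, 9/19) → index 0
j=1: u_1=11/40 ∈ [0, 9/19) → index 0
j=2: u_2=21/40 ∈ [9/19, 13/19) → index 1
j=3: u_3=31/40 ∈ [13/19, 15/19) → index 2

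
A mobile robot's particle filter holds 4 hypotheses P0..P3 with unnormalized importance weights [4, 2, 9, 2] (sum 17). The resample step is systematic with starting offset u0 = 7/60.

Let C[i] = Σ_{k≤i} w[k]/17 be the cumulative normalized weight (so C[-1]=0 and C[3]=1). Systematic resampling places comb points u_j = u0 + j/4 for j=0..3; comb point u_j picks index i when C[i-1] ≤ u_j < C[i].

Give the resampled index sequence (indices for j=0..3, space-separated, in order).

C = [4/17, 6/17, 15/17, 1]
j=0: u_0=7/60 ∈ [0, 4/17) → index 0
j=1: u_1=11/30 ∈ [6/17, 15/17) → index 2
j=2: u_2=37/60 ∈ [6/17, 15/17) → index 2
j=3: u_3=13/15 ∈ [6/17, 15/17) → index 2

0 2 2 2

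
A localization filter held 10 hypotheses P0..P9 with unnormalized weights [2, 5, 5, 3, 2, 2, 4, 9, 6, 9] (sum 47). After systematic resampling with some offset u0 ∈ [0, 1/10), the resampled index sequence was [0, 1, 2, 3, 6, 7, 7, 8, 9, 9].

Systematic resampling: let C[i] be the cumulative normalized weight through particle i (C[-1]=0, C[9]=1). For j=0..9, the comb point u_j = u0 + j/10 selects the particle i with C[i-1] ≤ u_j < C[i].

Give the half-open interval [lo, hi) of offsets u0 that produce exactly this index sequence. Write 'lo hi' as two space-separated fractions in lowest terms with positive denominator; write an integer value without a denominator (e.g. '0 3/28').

2/235 9/470

C = [2/47, 7/47, 12/47, 15/47, 17/47, 19/47, 23/47, 32/47, 38/47, 1]
j=0 picked index 0: u0 ∈ [0, 2/47)
j=1 picked index 1: u0 ∈ [-27/470, 23/470)
j=2 picked index 2: u0 ∈ [-12/235, 13/235)
j=3 picked index 3: u0 ∈ [-21/470, 9/470)
j=4 picked index 6: u0 ∈ [1/235, 21/235)
j=5 picked index 7: u0 ∈ [-1/94, 17/94)
j=6 picked index 7: u0 ∈ [-26/235, 19/235)
j=7 picked index 8: u0 ∈ [-9/470, 51/470)
j=8 picked index 9: u0 ∈ [2/235, 1/5)
j=9 picked index 9: u0 ∈ [-43/470, 1/10)
intersection: [2/235, 9/470)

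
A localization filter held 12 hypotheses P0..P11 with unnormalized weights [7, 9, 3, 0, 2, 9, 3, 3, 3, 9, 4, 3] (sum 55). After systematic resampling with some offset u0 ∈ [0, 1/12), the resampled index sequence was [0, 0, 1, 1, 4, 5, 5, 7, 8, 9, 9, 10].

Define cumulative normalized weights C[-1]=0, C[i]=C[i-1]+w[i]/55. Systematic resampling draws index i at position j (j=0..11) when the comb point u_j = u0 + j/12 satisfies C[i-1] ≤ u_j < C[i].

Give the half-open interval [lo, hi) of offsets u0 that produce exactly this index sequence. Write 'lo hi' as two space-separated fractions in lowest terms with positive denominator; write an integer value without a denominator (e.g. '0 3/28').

C = [7/55, 16/55, 19/55, 19/55, 21/55, 6/11, 3/5, 36/55, 39/55, 48/55, 52/55, 1]
j=0 picked index 0: u0 ∈ [0, 7/55)
j=1 picked index 0: u0 ∈ [-1/12, 29/660)
j=2 picked index 1: u0 ∈ [-13/330, 41/330)
j=3 picked index 1: u0 ∈ [-27/220, 9/220)
j=4 picked index 4: u0 ∈ [2/165, 8/165)
j=5 picked index 5: u0 ∈ [-23/660, 17/132)
j=6 picked index 5: u0 ∈ [-13/110, 1/22)
j=7 picked index 7: u0 ∈ [1/60, 47/660)
j=8 picked index 8: u0 ∈ [-2/165, 7/165)
j=9 picked index 9: u0 ∈ [-9/220, 27/220)
j=10 picked index 9: u0 ∈ [-41/330, 13/330)
j=11 picked index 10: u0 ∈ [-29/660, 19/660)
intersection: [1/60, 19/660)

1/60 19/660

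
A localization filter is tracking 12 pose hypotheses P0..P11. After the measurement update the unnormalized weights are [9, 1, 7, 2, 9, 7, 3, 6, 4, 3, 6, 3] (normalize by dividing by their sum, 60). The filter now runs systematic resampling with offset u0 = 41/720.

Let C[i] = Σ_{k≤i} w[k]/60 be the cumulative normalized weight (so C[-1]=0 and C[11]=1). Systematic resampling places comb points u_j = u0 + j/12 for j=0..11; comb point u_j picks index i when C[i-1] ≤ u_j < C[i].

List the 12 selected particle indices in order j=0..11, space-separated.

C = [3/20, 1/6, 17/60, 19/60, 7/15, 7/12, 19/30, 11/15, 4/5, 17/20, 19/20, 1]
j=0: u_0=41/720 ∈ [0, 3/20) → index 0
j=1: u_1=101/720 ∈ [0, 3/20) → index 0
j=2: u_2=161/720 ∈ [1/6, 17/60) → index 2
j=3: u_3=221/720 ∈ [17/60, 19/60) → index 3
j=4: u_4=281/720 ∈ [19/60, 7/15) → index 4
j=5: u_5=341/720 ∈ [7/15, 7/12) → index 5
j=6: u_6=401/720 ∈ [7/15, 7/12) → index 5
j=7: u_7=461/720 ∈ [19/30, 11/15) → index 7
j=8: u_8=521/720 ∈ [19/30, 11/15) → index 7
j=9: u_9=581/720 ∈ [4/5, 17/20) → index 9
j=10: u_10=641/720 ∈ [17/20, 19/20) → index 10
j=11: u_11=701/720 ∈ [19/20, 1) → index 11

0 0 2 3 4 5 5 7 7 9 10 11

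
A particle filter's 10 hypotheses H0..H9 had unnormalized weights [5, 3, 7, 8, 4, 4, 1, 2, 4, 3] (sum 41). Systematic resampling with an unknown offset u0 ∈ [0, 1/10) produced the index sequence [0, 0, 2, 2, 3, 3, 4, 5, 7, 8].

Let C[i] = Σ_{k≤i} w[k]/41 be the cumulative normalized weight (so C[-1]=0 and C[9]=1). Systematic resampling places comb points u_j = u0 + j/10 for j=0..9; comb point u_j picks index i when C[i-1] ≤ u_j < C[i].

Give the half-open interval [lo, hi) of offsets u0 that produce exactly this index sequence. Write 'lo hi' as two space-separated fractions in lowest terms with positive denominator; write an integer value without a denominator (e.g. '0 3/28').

0 9/410

C = [5/41, 8/41, 15/41, 23/41, 27/41, 31/41, 32/41, 34/41, 38/41, 1]
j=0 picked index 0: u0 ∈ [0, 5/41)
j=1 picked index 0: u0 ∈ [-1/10, 9/410)
j=2 picked index 2: u0 ∈ [-1/205, 34/205)
j=3 picked index 2: u0 ∈ [-43/410, 27/410)
j=4 picked index 3: u0 ∈ [-7/205, 33/205)
j=5 picked index 3: u0 ∈ [-11/82, 5/82)
j=6 picked index 4: u0 ∈ [-8/205, 12/205)
j=7 picked index 5: u0 ∈ [-17/410, 23/410)
j=8 picked index 7: u0 ∈ [-4/205, 6/205)
j=9 picked index 8: u0 ∈ [-29/410, 11/410)
intersection: [0, 9/410)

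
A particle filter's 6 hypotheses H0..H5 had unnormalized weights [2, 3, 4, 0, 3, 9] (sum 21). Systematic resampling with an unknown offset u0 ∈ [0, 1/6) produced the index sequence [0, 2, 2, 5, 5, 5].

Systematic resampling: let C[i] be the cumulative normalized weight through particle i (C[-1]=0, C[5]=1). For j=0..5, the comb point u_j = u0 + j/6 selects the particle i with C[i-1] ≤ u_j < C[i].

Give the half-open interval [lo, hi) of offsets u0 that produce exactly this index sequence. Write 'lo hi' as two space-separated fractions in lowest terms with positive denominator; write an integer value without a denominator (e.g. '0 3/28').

1/14 2/21

C = [2/21, 5/21, 3/7, 3/7, 4/7, 1]
j=0 picked index 0: u0 ∈ [0, 2/21)
j=1 picked index 2: u0 ∈ [1/14, 11/42)
j=2 picked index 2: u0 ∈ [-2/21, 2/21)
j=3 picked index 5: u0 ∈ [1/14, 1/2)
j=4 picked index 5: u0 ∈ [-2/21, 1/3)
j=5 picked index 5: u0 ∈ [-11/42, 1/6)
intersection: [1/14, 2/21)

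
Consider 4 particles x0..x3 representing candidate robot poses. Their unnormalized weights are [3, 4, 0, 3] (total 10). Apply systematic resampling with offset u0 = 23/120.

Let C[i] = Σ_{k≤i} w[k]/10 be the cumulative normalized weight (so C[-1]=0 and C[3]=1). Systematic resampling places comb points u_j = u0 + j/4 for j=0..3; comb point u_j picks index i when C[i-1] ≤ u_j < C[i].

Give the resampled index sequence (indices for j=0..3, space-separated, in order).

0 1 1 3

C = [3/10, 7/10, 7/10, 1]
j=0: u_0=23/120 ∈ [0, 3/10) → index 0
j=1: u_1=53/120 ∈ [3/10, 7/10) → index 1
j=2: u_2=83/120 ∈ [3/10, 7/10) → index 1
j=3: u_3=113/120 ∈ [7/10, 1) → index 3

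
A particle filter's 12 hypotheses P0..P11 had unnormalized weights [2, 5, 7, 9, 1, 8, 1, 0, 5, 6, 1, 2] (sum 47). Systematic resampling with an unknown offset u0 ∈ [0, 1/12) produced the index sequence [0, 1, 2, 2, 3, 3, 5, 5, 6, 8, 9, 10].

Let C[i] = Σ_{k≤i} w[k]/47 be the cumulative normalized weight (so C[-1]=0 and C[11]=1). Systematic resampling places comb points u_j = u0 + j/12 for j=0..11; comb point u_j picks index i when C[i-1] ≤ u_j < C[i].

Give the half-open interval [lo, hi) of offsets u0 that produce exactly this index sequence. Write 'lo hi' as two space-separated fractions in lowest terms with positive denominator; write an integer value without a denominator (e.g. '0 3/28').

11/564 5/141

C = [2/47, 7/47, 14/47, 23/47, 24/47, 32/47, 33/47, 33/47, 38/47, 44/47, 45/47, 1]
j=0 picked index 0: u0 ∈ [0, 2/47)
j=1 picked index 1: u0 ∈ [-23/564, 37/564)
j=2 picked index 2: u0 ∈ [-5/282, 37/282)
j=3 picked index 2: u0 ∈ [-19/188, 9/188)
j=4 picked index 3: u0 ∈ [-5/141, 22/141)
j=5 picked index 3: u0 ∈ [-67/564, 41/564)
j=6 picked index 5: u0 ∈ [1/94, 17/94)
j=7 picked index 5: u0 ∈ [-41/564, 55/564)
j=8 picked index 6: u0 ∈ [2/141, 5/141)
j=9 picked index 8: u0 ∈ [-9/188, 11/188)
j=10 picked index 9: u0 ∈ [-7/282, 29/282)
j=11 picked index 10: u0 ∈ [11/564, 23/564)
intersection: [11/564, 5/141)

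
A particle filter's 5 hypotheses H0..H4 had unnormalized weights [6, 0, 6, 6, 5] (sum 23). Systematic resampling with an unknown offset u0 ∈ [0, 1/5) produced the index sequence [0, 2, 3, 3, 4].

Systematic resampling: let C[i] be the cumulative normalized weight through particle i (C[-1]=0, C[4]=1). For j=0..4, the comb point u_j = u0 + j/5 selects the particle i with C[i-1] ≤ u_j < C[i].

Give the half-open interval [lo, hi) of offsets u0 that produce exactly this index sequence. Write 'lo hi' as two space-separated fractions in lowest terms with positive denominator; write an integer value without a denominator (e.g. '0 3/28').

14/115 21/115

C = [6/23, 6/23, 12/23, 18/23, 1]
j=0 picked index 0: u0 ∈ [0, 6/23)
j=1 picked index 2: u0 ∈ [7/115, 37/115)
j=2 picked index 3: u0 ∈ [14/115, 44/115)
j=3 picked index 3: u0 ∈ [-9/115, 21/115)
j=4 picked index 4: u0 ∈ [-2/115, 1/5)
intersection: [14/115, 21/115)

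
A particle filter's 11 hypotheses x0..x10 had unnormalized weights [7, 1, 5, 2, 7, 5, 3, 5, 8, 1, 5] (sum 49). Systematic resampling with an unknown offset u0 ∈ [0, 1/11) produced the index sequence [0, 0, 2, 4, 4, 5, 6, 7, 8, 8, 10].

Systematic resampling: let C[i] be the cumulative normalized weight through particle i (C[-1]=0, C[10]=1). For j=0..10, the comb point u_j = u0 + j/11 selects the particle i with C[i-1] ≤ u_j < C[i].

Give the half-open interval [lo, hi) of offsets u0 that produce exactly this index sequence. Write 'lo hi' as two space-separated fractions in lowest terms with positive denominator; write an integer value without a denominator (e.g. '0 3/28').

18/539 4/77

C = [1/7, 8/49, 13/49, 15/49, 22/49, 27/49, 30/49, 5/7, 43/49, 44/49, 1]
j=0 picked index 0: u0 ∈ [0, 1/7)
j=1 picked index 0: u0 ∈ [-1/11, 4/77)
j=2 picked index 2: u0 ∈ [-10/539, 45/539)
j=3 picked index 4: u0 ∈ [18/539, 95/539)
j=4 picked index 4: u0 ∈ [-31/539, 46/539)
j=5 picked index 5: u0 ∈ [-3/539, 52/539)
j=6 picked index 6: u0 ∈ [3/539, 36/539)
j=7 picked index 7: u0 ∈ [-13/539, 6/77)
j=8 picked index 8: u0 ∈ [-1/77, 81/539)
j=9 picked index 8: u0 ∈ [-8/77, 32/539)
j=10 picked index 10: u0 ∈ [-6/539, 1/11)
intersection: [18/539, 4/77)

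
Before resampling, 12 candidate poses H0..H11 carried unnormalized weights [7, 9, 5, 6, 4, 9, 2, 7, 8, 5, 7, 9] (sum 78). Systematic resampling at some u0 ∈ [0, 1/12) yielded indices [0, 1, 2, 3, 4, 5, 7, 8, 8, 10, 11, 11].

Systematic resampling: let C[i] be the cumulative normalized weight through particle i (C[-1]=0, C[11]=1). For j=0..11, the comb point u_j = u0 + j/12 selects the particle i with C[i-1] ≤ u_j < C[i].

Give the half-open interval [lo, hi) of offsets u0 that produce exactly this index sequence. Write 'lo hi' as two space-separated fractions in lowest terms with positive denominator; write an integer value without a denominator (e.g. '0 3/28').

C = [7/78, 8/39, 7/26, 9/26, 31/78, 20/39, 7/13, 49/78, 19/26, 31/39, 23/26, 1]
j=0 picked index 0: u0 ∈ [0, 7/78)
j=1 picked index 1: u0 ∈ [1/156, 19/156)
j=2 picked index 2: u0 ∈ [1/26, 4/39)
j=3 picked index 3: u0 ∈ [1/52, 5/52)
j=4 picked index 4: u0 ∈ [1/78, 5/78)
j=5 picked index 5: u0 ∈ [-1/52, 5/52)
j=6 picked index 7: u0 ∈ [1/26, 5/39)
j=7 picked index 8: u0 ∈ [7/156, 23/156)
j=8 picked index 8: u0 ∈ [-1/26, 5/78)
j=9 picked index 10: u0 ∈ [7/156, 7/52)
j=10 picked index 11: u0 ∈ [2/39, 1/6)
j=11 picked index 11: u0 ∈ [-5/156, 1/12)
intersection: [2/39, 5/78)

2/39 5/78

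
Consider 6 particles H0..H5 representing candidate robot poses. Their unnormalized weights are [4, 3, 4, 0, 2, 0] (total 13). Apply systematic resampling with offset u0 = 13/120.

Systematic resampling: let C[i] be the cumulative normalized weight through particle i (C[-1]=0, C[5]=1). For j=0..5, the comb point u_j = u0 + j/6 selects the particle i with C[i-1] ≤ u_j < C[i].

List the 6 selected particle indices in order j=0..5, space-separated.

0 0 1 2 2 4

C = [4/13, 7/13, 11/13, 11/13, 1, 1]
j=0: u_0=13/120 ∈ [0, 4/13) → index 0
j=1: u_1=11/40 ∈ [0, 4/13) → index 0
j=2: u_2=53/120 ∈ [4/13, 7/13) → index 1
j=3: u_3=73/120 ∈ [7/13, 11/13) → index 2
j=4: u_4=31/40 ∈ [7/13, 11/13) → index 2
j=5: u_5=113/120 ∈ [11/13, 1) → index 4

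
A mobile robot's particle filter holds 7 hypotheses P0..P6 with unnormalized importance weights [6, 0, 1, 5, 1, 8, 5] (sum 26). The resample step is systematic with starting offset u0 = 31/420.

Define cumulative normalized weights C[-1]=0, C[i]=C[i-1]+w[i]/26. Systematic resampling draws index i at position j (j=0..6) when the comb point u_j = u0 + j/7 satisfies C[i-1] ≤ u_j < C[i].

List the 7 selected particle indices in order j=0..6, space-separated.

C = [3/13, 3/13, 7/26, 6/13, 1/2, 21/26, 1]
j=0: u_0=31/420 ∈ [0, 3/13) → index 0
j=1: u_1=13/60 ∈ [0, 3/13) → index 0
j=2: u_2=151/420 ∈ [7/26, 6/13) → index 3
j=3: u_3=211/420 ∈ [1/2, 21/26) → index 5
j=4: u_4=271/420 ∈ [1/2, 21/26) → index 5
j=5: u_5=331/420 ∈ [1/2, 21/26) → index 5
j=6: u_6=391/420 ∈ [21/26, 1) → index 6

0 0 3 5 5 5 6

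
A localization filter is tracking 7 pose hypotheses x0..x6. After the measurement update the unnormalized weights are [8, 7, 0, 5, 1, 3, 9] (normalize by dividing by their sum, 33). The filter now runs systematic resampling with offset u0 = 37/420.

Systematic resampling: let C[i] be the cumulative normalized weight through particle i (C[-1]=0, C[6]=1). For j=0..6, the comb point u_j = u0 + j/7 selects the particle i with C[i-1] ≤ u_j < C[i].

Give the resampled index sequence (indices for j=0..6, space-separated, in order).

C = [8/33, 5/11, 5/11, 20/33, 7/11, 8/11, 1]
j=0: u_0=37/420 ∈ [0, 8/33) → index 0
j=1: u_1=97/420 ∈ [0, 8/33) → index 0
j=2: u_2=157/420 ∈ [8/33, 5/11) → index 1
j=3: u_3=31/60 ∈ [5/11, 20/33) → index 3
j=4: u_4=277/420 ∈ [7/11, 8/11) → index 5
j=5: u_5=337/420 ∈ [8/11, 1) → index 6
j=6: u_6=397/420 ∈ [8/11, 1) → index 6

0 0 1 3 5 6 6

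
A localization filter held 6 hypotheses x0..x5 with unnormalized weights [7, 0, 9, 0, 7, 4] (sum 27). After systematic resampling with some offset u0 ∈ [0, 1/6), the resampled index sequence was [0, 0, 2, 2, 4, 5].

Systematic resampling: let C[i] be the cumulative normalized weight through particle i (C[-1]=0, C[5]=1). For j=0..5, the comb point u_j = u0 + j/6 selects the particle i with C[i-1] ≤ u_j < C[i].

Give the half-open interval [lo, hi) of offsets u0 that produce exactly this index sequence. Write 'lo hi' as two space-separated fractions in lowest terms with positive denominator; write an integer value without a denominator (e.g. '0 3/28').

1/54 5/54

C = [7/27, 7/27, 16/27, 16/27, 23/27, 1]
j=0 picked index 0: u0 ∈ [0, 7/27)
j=1 picked index 0: u0 ∈ [-1/6, 5/54)
j=2 picked index 2: u0 ∈ [-2/27, 7/27)
j=3 picked index 2: u0 ∈ [-13/54, 5/54)
j=4 picked index 4: u0 ∈ [-2/27, 5/27)
j=5 picked index 5: u0 ∈ [1/54, 1/6)
intersection: [1/54, 5/54)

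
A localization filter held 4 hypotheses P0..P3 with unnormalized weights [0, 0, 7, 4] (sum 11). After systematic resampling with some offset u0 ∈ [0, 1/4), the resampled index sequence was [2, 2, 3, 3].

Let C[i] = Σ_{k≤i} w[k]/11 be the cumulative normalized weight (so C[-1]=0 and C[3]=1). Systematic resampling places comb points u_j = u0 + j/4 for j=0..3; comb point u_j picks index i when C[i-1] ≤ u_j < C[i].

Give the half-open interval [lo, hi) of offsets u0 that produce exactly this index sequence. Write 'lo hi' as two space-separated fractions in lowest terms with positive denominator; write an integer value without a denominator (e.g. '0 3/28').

3/22 1/4

C = [0, 0, 7/11, 1]
j=0 picked index 2: u0 ∈ [0, 7/11)
j=1 picked index 2: u0 ∈ [-1/4, 17/44)
j=2 picked index 3: u0 ∈ [3/22, 1/2)
j=3 picked index 3: u0 ∈ [-5/44, 1/4)
intersection: [3/22, 1/4)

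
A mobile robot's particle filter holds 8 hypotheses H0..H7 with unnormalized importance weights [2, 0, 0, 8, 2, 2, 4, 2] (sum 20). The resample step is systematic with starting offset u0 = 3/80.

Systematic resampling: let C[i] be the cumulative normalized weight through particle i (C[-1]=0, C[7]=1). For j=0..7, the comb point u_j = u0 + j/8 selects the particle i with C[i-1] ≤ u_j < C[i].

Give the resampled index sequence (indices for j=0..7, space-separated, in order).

0 3 3 3 4 5 6 7

C = [1/10, 1/10, 1/10, 1/2, 3/5, 7/10, 9/10, 1]
j=0: u_0=3/80 ∈ [0, 1/10) → index 0
j=1: u_1=13/80 ∈ [1/10, 1/2) → index 3
j=2: u_2=23/80 ∈ [1/10, 1/2) → index 3
j=3: u_3=33/80 ∈ [1/10, 1/2) → index 3
j=4: u_4=43/80 ∈ [1/2, 3/5) → index 4
j=5: u_5=53/80 ∈ [3/5, 7/10) → index 5
j=6: u_6=63/80 ∈ [7/10, 9/10) → index 6
j=7: u_7=73/80 ∈ [9/10, 1) → index 7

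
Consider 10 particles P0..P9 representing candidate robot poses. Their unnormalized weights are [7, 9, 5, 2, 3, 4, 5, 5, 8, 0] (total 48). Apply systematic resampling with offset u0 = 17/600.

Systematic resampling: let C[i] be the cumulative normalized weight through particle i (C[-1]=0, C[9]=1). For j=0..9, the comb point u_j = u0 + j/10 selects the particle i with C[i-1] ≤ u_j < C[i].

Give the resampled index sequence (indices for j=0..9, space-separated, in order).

C = [7/48, 1/3, 7/16, 23/48, 13/24, 5/8, 35/48, 5/6, 1, 1]
j=0: u_0=17/600 ∈ [0, 7/48) → index 0
j=1: u_1=77/600 ∈ [0, 7/48) → index 0
j=2: u_2=137/600 ∈ [7/48, 1/3) → index 1
j=3: u_3=197/600 ∈ [7/48, 1/3) → index 1
j=4: u_4=257/600 ∈ [1/3, 7/16) → index 2
j=5: u_5=317/600 ∈ [23/48, 13/24) → index 4
j=6: u_6=377/600 ∈ [5/8, 35/48) → index 6
j=7: u_7=437/600 ∈ [5/8, 35/48) → index 6
j=8: u_8=497/600 ∈ [35/48, 5/6) → index 7
j=9: u_9=557/600 ∈ [5/6, 1) → index 8

0 0 1 1 2 4 6 6 7 8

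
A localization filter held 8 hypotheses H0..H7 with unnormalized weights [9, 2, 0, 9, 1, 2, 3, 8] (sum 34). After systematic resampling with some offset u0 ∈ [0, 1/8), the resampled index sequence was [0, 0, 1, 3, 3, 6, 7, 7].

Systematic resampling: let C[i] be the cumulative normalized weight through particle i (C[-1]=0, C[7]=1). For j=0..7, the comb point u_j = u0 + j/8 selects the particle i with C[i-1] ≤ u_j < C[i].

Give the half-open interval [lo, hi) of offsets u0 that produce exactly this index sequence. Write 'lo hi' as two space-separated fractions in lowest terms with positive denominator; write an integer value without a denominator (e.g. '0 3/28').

7/136 5/68

C = [9/34, 11/34, 11/34, 10/17, 21/34, 23/34, 13/17, 1]
j=0 picked index 0: u0 ∈ [0, 9/34)
j=1 picked index 0: u0 ∈ [-1/8, 19/136)
j=2 picked index 1: u0 ∈ [1/68, 5/68)
j=3 picked index 3: u0 ∈ [-7/136, 29/136)
j=4 picked index 3: u0 ∈ [-3/17, 3/34)
j=5 picked index 6: u0 ∈ [7/136, 19/136)
j=6 picked index 7: u0 ∈ [1/68, 1/4)
j=7 picked index 7: u0 ∈ [-15/136, 1/8)
intersection: [7/136, 5/68)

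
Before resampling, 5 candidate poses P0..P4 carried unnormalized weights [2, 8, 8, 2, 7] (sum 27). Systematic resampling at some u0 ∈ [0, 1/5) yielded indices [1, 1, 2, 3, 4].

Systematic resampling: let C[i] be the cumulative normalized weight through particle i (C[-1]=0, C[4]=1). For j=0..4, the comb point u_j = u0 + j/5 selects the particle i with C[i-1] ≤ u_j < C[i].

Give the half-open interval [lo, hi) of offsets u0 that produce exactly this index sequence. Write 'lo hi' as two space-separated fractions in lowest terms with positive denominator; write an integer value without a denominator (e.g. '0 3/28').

C = [2/27, 10/27, 2/3, 20/27, 1]
j=0 picked index 1: u0 ∈ [2/27, 10/27)
j=1 picked index 1: u0 ∈ [-17/135, 23/135)
j=2 picked index 2: u0 ∈ [-4/135, 4/15)
j=3 picked index 3: u0 ∈ [1/15, 19/135)
j=4 picked index 4: u0 ∈ [-8/135, 1/5)
intersection: [2/27, 19/135)

2/27 19/135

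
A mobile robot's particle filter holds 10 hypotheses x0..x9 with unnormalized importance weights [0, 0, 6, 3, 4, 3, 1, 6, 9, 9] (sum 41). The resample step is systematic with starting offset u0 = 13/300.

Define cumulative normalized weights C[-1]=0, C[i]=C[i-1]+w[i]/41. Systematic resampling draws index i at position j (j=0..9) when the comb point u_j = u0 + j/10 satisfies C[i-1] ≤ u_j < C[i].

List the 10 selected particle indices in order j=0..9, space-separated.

2 2 4 5 7 7 8 8 9 9

C = [0, 0, 6/41, 9/41, 13/41, 16/41, 17/41, 23/41, 32/41, 1]
j=0: u_0=13/300 ∈ [0, 6/41) → index 2
j=1: u_1=43/300 ∈ [0, 6/41) → index 2
j=2: u_2=73/300 ∈ [9/41, 13/41) → index 4
j=3: u_3=103/300 ∈ [13/41, 16/41) → index 5
j=4: u_4=133/300 ∈ [17/41, 23/41) → index 7
j=5: u_5=163/300 ∈ [17/41, 23/41) → index 7
j=6: u_6=193/300 ∈ [23/41, 32/41) → index 8
j=7: u_7=223/300 ∈ [23/41, 32/41) → index 8
j=8: u_8=253/300 ∈ [32/41, 1) → index 9
j=9: u_9=283/300 ∈ [32/41, 1) → index 9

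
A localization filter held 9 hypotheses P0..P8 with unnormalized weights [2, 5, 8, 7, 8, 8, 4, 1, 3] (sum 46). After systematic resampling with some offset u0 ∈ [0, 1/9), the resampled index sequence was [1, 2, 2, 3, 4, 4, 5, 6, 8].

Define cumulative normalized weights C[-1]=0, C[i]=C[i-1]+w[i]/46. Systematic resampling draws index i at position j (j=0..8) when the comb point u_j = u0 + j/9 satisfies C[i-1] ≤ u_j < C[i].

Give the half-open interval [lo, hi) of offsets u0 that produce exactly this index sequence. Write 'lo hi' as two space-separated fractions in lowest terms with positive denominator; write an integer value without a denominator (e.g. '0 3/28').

10/207 20/207

C = [1/23, 7/46, 15/46, 11/23, 15/23, 19/23, 21/23, 43/46, 1]
j=0 picked index 1: u0 ∈ [1/23, 7/46)
j=1 picked index 2: u0 ∈ [17/414, 89/414)
j=2 picked index 2: u0 ∈ [-29/414, 43/414)
j=3 picked index 3: u0 ∈ [-1/138, 10/69)
j=4 picked index 4: u0 ∈ [7/207, 43/207)
j=5 picked index 4: u0 ∈ [-16/207, 20/207)
j=6 picked index 5: u0 ∈ [-1/69, 11/69)
j=7 picked index 6: u0 ∈ [10/207, 28/207)
j=8 picked index 8: u0 ∈ [19/414, 1/9)
intersection: [10/207, 20/207)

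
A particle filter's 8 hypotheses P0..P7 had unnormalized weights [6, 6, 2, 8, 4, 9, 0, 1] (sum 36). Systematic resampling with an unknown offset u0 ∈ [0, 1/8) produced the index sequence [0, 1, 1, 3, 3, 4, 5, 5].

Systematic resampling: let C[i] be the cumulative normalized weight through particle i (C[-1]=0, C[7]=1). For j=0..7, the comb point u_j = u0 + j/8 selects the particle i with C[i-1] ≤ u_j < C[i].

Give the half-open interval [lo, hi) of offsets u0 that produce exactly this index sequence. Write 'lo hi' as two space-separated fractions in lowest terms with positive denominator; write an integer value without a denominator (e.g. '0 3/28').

1/24 1/12

C = [1/6, 1/3, 7/18, 11/18, 13/18, 35/36, 35/36, 1]
j=0 picked index 0: u0 ∈ [0, 1/6)
j=1 picked index 1: u0 ∈ [1/24, 5/24)
j=2 picked index 1: u0 ∈ [-1/12, 1/12)
j=3 picked index 3: u0 ∈ [1/72, 17/72)
j=4 picked index 3: u0 ∈ [-1/9, 1/9)
j=5 picked index 4: u0 ∈ [-1/72, 7/72)
j=6 picked index 5: u0 ∈ [-1/36, 2/9)
j=7 picked index 5: u0 ∈ [-11/72, 7/72)
intersection: [1/24, 1/12)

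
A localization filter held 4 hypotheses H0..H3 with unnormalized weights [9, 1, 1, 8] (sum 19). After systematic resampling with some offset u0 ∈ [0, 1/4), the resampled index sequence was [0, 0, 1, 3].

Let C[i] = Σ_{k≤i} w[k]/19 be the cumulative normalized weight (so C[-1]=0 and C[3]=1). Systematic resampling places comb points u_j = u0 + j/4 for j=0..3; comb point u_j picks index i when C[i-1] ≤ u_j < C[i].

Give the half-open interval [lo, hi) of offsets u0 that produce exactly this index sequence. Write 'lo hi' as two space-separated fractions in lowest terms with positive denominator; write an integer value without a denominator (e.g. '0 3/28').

0 1/38

C = [9/19, 10/19, 11/19, 1]
j=0 picked index 0: u0 ∈ [0, 9/19)
j=1 picked index 0: u0 ∈ [-1/4, 17/76)
j=2 picked index 1: u0 ∈ [-1/38, 1/38)
j=3 picked index 3: u0 ∈ [-13/76, 1/4)
intersection: [0, 1/38)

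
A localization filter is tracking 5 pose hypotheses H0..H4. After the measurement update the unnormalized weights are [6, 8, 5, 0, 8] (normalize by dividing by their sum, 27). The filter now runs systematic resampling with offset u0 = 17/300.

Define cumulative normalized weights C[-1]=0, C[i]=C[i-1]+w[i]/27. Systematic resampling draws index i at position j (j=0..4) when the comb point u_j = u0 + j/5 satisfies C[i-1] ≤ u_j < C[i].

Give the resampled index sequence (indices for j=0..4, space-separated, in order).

C = [2/9, 14/27, 19/27, 19/27, 1]
j=0: u_0=17/300 ∈ [0, 2/9) → index 0
j=1: u_1=77/300 ∈ [2/9, 14/27) → index 1
j=2: u_2=137/300 ∈ [2/9, 14/27) → index 1
j=3: u_3=197/300 ∈ [14/27, 19/27) → index 2
j=4: u_4=257/300 ∈ [19/27, 1) → index 4

0 1 1 2 4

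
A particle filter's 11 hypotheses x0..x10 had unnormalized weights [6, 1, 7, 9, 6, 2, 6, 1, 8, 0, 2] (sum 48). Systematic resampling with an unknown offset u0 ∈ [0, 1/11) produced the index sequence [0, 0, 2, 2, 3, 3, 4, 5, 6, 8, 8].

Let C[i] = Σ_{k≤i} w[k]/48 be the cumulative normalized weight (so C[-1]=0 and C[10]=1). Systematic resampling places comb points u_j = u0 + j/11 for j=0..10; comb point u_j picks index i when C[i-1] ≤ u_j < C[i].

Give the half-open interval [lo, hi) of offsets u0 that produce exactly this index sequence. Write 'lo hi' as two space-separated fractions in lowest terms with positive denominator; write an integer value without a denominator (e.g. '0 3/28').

C = [1/8, 7/48, 7/24, 23/48, 29/48, 31/48, 37/48, 19/24, 23/24, 23/24, 1]
j=0 picked index 0: u0 ∈ [0, 1/8)
j=1 picked index 0: u0 ∈ [-1/11, 3/88)
j=2 picked index 2: u0 ∈ [-19/528, 29/264)
j=3 picked index 2: u0 ∈ [-67/528, 5/264)
j=4 picked index 3: u0 ∈ [-19/264, 61/528)
j=5 picked index 3: u0 ∈ [-43/264, 13/528)
j=6 picked index 4: u0 ∈ [-35/528, 31/528)
j=7 picked index 5: u0 ∈ [-17/528, 5/528)
j=8 picked index 6: u0 ∈ [-43/528, 23/528)
j=9 picked index 8: u0 ∈ [-7/264, 37/264)
j=10 picked index 8: u0 ∈ [-31/264, 13/264)
intersection: [0, 5/528)

0 5/528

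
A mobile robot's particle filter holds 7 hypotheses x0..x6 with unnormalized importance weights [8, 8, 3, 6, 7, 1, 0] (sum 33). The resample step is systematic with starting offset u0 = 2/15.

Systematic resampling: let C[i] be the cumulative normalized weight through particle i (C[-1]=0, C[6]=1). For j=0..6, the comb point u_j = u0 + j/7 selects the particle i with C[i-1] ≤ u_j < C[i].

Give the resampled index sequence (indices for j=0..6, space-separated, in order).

0 1 1 2 3 4 5

C = [8/33, 16/33, 19/33, 25/33, 32/33, 1, 1]
j=0: u_0=2/15 ∈ [0, 8/33) → index 0
j=1: u_1=29/105 ∈ [8/33, 16/33) → index 1
j=2: u_2=44/105 ∈ [8/33, 16/33) → index 1
j=3: u_3=59/105 ∈ [16/33, 19/33) → index 2
j=4: u_4=74/105 ∈ [19/33, 25/33) → index 3
j=5: u_5=89/105 ∈ [25/33, 32/33) → index 4
j=6: u_6=104/105 ∈ [32/33, 1) → index 5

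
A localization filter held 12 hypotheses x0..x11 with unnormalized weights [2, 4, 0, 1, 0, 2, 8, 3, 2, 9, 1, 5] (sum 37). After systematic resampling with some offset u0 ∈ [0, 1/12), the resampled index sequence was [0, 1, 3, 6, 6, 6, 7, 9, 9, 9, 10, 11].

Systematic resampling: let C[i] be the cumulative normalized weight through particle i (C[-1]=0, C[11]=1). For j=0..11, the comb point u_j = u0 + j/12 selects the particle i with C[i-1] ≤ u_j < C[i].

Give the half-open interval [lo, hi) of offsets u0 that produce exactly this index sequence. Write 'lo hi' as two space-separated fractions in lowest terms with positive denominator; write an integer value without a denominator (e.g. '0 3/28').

5/444 5/222

C = [2/37, 6/37, 6/37, 7/37, 7/37, 9/37, 17/37, 20/37, 22/37, 31/37, 32/37, 1]
j=0 picked index 0: u0 ∈ [0, 2/37)
j=1 picked index 1: u0 ∈ [-13/444, 35/444)
j=2 picked index 3: u0 ∈ [-1/222, 5/222)
j=3 picked index 6: u0 ∈ [-1/148, 31/148)
j=4 picked index 6: u0 ∈ [-10/111, 14/111)
j=5 picked index 6: u0 ∈ [-77/444, 19/444)
j=6 picked index 7: u0 ∈ [-3/74, 3/74)
j=7 picked index 9: u0 ∈ [5/444, 113/444)
j=8 picked index 9: u0 ∈ [-8/111, 19/111)
j=9 picked index 9: u0 ∈ [-23/148, 13/148)
j=10 picked index 10: u0 ∈ [1/222, 7/222)
j=11 picked index 11: u0 ∈ [-23/444, 1/12)
intersection: [5/444, 5/222)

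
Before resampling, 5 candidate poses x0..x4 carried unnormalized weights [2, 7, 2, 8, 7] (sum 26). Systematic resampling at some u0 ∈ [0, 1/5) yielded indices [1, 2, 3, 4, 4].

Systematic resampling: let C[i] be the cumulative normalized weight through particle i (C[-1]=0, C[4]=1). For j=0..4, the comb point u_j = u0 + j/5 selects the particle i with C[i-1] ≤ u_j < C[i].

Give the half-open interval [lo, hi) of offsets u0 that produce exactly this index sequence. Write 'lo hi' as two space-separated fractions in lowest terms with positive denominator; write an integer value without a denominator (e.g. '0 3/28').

C = [1/13, 9/26, 11/26, 19/26, 1]
j=0 picked index 1: u0 ∈ [1/13, 9/26)
j=1 picked index 2: u0 ∈ [19/130, 29/130)
j=2 picked index 3: u0 ∈ [3/130, 43/130)
j=3 picked index 4: u0 ∈ [17/130, 2/5)
j=4 picked index 4: u0 ∈ [-9/130, 1/5)
intersection: [19/130, 1/5)

19/130 1/5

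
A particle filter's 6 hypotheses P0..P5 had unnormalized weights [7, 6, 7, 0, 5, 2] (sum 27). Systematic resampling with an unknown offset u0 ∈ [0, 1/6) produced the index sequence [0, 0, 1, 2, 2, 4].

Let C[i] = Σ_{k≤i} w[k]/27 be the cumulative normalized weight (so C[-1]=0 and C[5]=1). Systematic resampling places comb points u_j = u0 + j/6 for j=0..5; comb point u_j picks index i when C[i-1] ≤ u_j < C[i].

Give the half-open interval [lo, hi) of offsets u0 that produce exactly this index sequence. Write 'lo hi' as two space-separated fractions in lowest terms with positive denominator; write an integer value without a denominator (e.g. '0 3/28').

0 2/27

C = [7/27, 13/27, 20/27, 20/27, 25/27, 1]
j=0 picked index 0: u0 ∈ [0, 7/27)
j=1 picked index 0: u0 ∈ [-1/6, 5/54)
j=2 picked index 1: u0 ∈ [-2/27, 4/27)
j=3 picked index 2: u0 ∈ [-1/54, 13/54)
j=4 picked index 2: u0 ∈ [-5/27, 2/27)
j=5 picked index 4: u0 ∈ [-5/54, 5/54)
intersection: [0, 2/27)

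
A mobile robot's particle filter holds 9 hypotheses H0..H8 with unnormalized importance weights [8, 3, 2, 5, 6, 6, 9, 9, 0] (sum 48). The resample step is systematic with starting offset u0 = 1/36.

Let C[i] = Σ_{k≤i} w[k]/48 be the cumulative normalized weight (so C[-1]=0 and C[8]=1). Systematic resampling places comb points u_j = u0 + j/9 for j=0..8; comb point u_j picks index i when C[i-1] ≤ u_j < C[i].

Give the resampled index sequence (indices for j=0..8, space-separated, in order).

C = [1/6, 11/48, 13/48, 3/8, 1/2, 5/8, 13/16, 1, 1]
j=0: u_0=1/36 ∈ [0, 1/6) → index 0
j=1: u_1=5/36 ∈ [0, 1/6) → index 0
j=2: u_2=1/4 ∈ [11/48, 13/48) → index 2
j=3: u_3=13/36 ∈ [13/48, 3/8) → index 3
j=4: u_4=17/36 ∈ [3/8, 1/2) → index 4
j=5: u_5=7/12 ∈ [1/2, 5/8) → index 5
j=6: u_6=25/36 ∈ [5/8, 13/16) → index 6
j=7: u_7=29/36 ∈ [5/8, 13/16) → index 6
j=8: u_8=11/12 ∈ [13/16, 1) → index 7

0 0 2 3 4 5 6 6 7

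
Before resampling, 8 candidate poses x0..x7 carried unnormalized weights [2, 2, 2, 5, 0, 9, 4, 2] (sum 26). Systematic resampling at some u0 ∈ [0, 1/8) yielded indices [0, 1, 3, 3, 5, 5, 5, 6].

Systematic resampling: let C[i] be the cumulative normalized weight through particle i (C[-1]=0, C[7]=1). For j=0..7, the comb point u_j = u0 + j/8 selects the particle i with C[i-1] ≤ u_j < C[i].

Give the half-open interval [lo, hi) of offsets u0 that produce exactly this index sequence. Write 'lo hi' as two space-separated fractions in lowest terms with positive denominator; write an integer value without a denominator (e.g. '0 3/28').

0 1/52

C = [1/13, 2/13, 3/13, 11/26, 11/26, 10/13, 12/13, 1]
j=0 picked index 0: u0 ∈ [0, 1/13)
j=1 picked index 1: u0 ∈ [-5/104, 3/104)
j=2 picked index 3: u0 ∈ [-1/52, 9/52)
j=3 picked index 3: u0 ∈ [-15/104, 5/104)
j=4 picked index 5: u0 ∈ [-1/13, 7/26)
j=5 picked index 5: u0 ∈ [-21/104, 15/104)
j=6 picked index 5: u0 ∈ [-17/52, 1/52)
j=7 picked index 6: u0 ∈ [-11/104, 5/104)
intersection: [0, 1/52)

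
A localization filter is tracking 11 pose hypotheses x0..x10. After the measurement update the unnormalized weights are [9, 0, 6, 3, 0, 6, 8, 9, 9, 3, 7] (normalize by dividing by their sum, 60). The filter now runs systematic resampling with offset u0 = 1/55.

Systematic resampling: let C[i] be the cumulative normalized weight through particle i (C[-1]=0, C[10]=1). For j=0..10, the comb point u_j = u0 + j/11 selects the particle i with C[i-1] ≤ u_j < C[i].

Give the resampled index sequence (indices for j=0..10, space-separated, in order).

0 0 2 3 5 6 7 7 8 9 10

C = [3/20, 3/20, 1/4, 3/10, 3/10, 2/5, 8/15, 41/60, 5/6, 53/60, 1]
j=0: u_0=1/55 ∈ [0, 3/20) → index 0
j=1: u_1=6/55 ∈ [0, 3/20) → index 0
j=2: u_2=1/5 ∈ [3/20, 1/4) → index 2
j=3: u_3=16/55 ∈ [1/4, 3/10) → index 3
j=4: u_4=21/55 ∈ [3/10, 2/5) → index 5
j=5: u_5=26/55 ∈ [2/5, 8/15) → index 6
j=6: u_6=31/55 ∈ [8/15, 41/60) → index 7
j=7: u_7=36/55 ∈ [8/15, 41/60) → index 7
j=8: u_8=41/55 ∈ [41/60, 5/6) → index 8
j=9: u_9=46/55 ∈ [5/6, 53/60) → index 9
j=10: u_10=51/55 ∈ [53/60, 1) → index 10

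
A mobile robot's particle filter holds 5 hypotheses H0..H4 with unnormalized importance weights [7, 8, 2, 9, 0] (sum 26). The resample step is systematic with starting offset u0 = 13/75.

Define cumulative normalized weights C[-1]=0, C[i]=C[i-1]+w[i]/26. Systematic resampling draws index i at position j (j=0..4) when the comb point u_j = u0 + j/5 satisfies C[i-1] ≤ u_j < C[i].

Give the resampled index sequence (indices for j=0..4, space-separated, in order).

0 1 1 3 3

C = [7/26, 15/26, 17/26, 1, 1]
j=0: u_0=13/75 ∈ [0, 7/26) → index 0
j=1: u_1=28/75 ∈ [7/26, 15/26) → index 1
j=2: u_2=43/75 ∈ [7/26, 15/26) → index 1
j=3: u_3=58/75 ∈ [17/26, 1) → index 3
j=4: u_4=73/75 ∈ [17/26, 1) → index 3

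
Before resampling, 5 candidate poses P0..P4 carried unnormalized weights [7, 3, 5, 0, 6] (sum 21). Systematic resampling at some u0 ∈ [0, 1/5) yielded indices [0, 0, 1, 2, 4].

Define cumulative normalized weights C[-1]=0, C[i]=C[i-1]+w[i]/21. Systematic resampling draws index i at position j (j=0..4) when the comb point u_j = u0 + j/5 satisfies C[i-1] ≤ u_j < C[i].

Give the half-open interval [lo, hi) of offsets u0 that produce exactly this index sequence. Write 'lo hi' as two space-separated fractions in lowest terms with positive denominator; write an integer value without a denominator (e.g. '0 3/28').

0 8/105

C = [1/3, 10/21, 5/7, 5/7, 1]
j=0 picked index 0: u0 ∈ [0, 1/3)
j=1 picked index 0: u0 ∈ [-1/5, 2/15)
j=2 picked index 1: u0 ∈ [-1/15, 8/105)
j=3 picked index 2: u0 ∈ [-13/105, 4/35)
j=4 picked index 4: u0 ∈ [-3/35, 1/5)
intersection: [0, 8/105)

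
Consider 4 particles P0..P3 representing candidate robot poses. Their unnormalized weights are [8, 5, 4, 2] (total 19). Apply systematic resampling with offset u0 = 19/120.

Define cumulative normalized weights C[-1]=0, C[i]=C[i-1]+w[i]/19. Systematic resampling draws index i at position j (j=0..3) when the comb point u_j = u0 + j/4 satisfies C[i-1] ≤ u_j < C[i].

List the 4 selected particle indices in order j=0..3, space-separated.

C = [8/19, 13/19, 17/19, 1]
j=0: u_0=19/120 ∈ [0, 8/19) → index 0
j=1: u_1=49/120 ∈ [0, 8/19) → index 0
j=2: u_2=79/120 ∈ [8/19, 13/19) → index 1
j=3: u_3=109/120 ∈ [17/19, 1) → index 3

0 0 1 3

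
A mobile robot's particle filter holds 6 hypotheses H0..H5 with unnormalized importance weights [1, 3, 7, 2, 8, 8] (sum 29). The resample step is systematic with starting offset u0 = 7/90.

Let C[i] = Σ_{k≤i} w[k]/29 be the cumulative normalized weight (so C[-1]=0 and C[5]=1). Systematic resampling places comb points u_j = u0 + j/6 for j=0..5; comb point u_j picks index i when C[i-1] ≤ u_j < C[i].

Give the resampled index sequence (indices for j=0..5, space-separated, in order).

1 2 3 4 5 5

C = [1/29, 4/29, 11/29, 13/29, 21/29, 1]
j=0: u_0=7/90 ∈ [1/29, 4/29) → index 1
j=1: u_1=11/45 ∈ [4/29, 11/29) → index 2
j=2: u_2=37/90 ∈ [11/29, 13/29) → index 3
j=3: u_3=26/45 ∈ [13/29, 21/29) → index 4
j=4: u_4=67/90 ∈ [21/29, 1) → index 5
j=5: u_5=41/45 ∈ [21/29, 1) → index 5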